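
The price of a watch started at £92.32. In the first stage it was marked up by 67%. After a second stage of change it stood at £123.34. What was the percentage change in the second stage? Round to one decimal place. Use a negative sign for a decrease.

-20.0%

After the first stage: £92.32 × 1.67 = £154.1744.
Second-stage multiplier: £123.34 ÷ £154.1744 ≈ 0.8.
That is a change of -20.0%.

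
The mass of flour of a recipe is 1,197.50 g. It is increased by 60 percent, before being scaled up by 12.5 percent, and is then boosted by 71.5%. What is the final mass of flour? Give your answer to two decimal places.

3,696.68 g

Each change multiplies by a factor: 1.6 × 1.125 × 1.715 = 3.087.
1,197.50 × 3.087 = 3696.6825 ≈ 3,696.68.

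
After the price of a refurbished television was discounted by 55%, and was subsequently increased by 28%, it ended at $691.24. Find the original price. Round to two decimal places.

$1,200.07

The overall multiplier applied was 0.45 × 1.28 = 0.576.
So the original price was $691.24 ÷ 0.576 ≈ $1,200.07.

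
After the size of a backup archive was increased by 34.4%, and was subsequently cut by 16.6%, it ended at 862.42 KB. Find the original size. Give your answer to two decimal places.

769.40 KB

Undoing the 16.6% decrease: 862.42 ÷ 0.834 ≈ 1034.076739.
Undoing the 34.4% increase: 1034.076739 ÷ 1.344 ≈ 769.40 KB.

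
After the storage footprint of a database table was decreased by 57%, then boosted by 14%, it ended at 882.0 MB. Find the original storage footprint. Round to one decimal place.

1,799.3 MB

Undoing the 14% increase: 882.0 ÷ 1.14 ≈ 773.684211.
Undoing the 57% decrease: 773.684211 ÷ 0.43 ≈ 1,799.3 MB.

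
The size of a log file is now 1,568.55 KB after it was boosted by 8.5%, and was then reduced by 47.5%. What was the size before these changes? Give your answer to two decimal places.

2,753.65 KB

The overall multiplier applied was 1.085 × 0.525 = 0.569625.
So the original size was 1,568.55 ÷ 0.569625 ≈ 2,753.65 KB.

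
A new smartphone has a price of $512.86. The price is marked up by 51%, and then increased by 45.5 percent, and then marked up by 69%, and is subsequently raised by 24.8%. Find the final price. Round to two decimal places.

Apply the 51% increase: $512.86 × 1.51 = $774.4186.
45.5% increase: $774.4186 × 1.455 = $1126.779063.
After the 69% increase: $1126.779063 × 1.69 = $1904.25661647.
After the 24.8% increase: $1904.25661647 × 1.248 = $2376.51225735456 ≈ $2376.51.

$2376.51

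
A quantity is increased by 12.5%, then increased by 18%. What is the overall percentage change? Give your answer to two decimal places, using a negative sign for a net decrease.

A 12.5% increase multiplies by 1.125.
Then an 18% increase: 1.125 × 1.18 = 1.3275.
Overall factor 1.3275, i.e. 32.75%.

32.75%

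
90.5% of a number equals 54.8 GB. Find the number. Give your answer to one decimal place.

54.8 GB ÷ 0.905 ≈ 60.6 GB.

60.6 GB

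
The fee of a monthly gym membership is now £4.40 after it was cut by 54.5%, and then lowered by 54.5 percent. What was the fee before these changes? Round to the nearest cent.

Undoing the 54.5% decrease: £4.40 ÷ 0.455 ≈ £9.67033.
Undoing the 54.5% decrease: £9.67033 ÷ 0.455 ≈ £21.25.

£21.25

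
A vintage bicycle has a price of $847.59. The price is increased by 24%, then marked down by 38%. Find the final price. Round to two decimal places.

Each change multiplies by a factor: 1.24 × 0.62 = 0.7688.
$847.59 × 0.7688 = $651.627192 ≈ $651.63.

$651.63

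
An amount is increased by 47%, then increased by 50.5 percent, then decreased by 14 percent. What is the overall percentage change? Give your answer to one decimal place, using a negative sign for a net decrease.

The combined multiplier is 1.47 × 1.505 × 0.86 = 1.902621.
That corresponds to an increase of 90.3%.

90.3%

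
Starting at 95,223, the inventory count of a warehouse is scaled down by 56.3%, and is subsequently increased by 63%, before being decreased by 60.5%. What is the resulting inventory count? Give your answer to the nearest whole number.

56.3% decrease: 95,223 × 0.437 = 41612.451.
After the 63% increase: 41612.451 × 1.63 = 67828.29513.
60.5% decrease: 67828.29513 × 0.395 = 26792.17657635 ≈ 26,792.

26,792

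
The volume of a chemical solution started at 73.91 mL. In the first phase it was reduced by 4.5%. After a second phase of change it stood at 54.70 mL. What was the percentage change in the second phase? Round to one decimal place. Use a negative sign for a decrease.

-22.5%

After the first phase: 73.91 × 0.955 = 70.58405.
Second-phase multiplier: 54.70 ÷ 70.58405 ≈ 0.77496.
That is a change of -22.5%.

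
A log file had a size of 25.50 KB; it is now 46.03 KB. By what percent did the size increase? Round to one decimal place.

Change: 46.03 − 25.50 = 20.53.
Relative to the original: 20.53 ÷ 25.50 ≈ 80.5%.
So the size increased by 80.5%.

80.5%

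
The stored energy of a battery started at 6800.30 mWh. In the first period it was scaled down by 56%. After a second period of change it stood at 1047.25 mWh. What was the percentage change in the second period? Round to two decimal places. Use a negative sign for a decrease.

After the first period: 6800.30 × 0.44 = 2992.132.
Second-period multiplier: 1047.25 ÷ 2992.132 ≈ 0.350001.
That is a change of -65.00%.

-65.00%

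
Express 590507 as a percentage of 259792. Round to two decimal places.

590507 ÷ 259792 ≈ 227.30%.

227.30%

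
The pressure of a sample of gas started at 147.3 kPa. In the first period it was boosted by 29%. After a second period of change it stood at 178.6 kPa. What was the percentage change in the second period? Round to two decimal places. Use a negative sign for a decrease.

After the first period: 147.3 × 1.29 = 190.017.
Second-period multiplier: 178.6 ÷ 190.017 ≈ 0.939916.
That is a change of -6.01%.

-6.01%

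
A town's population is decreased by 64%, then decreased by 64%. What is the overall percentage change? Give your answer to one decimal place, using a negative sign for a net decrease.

-87.0%

A 64% decrease multiplies by 0.36.
Then a 64% decrease: 0.36 × 0.36 = 0.1296.
Overall factor 0.1296, i.e. -87.0%.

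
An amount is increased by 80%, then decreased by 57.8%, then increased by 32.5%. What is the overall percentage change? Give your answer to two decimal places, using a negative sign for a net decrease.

0.65%

The combined multiplier is 1.8 × 0.422 × 1.325 = 1.00647.
That corresponds to an increase of 0.65%.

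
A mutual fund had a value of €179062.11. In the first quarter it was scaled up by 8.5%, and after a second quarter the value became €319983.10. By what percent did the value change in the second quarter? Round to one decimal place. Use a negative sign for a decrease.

64.7%

After the first quarter: €179062.11 × 1.085 = €194282.38935.
Second-quarter multiplier: €319983.10 ÷ €194282.38935 ≈ 1.647.
That is a change of 64.7%.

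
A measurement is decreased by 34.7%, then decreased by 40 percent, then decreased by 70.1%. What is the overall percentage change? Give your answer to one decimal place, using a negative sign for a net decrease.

The combined multiplier is 0.653 × 0.6 × 0.299 = 0.1171482.
That corresponds to a decrease of 88.3%.

-88.3%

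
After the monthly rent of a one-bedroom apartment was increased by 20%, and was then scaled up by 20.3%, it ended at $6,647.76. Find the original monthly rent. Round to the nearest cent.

Undoing the 20.3% increase: $6,647.76 ÷ 1.203 ≈ $5525.985037.
Undoing the 20% increase: $5525.985037 ÷ 1.2 ≈ $4,604.99.

$4,604.99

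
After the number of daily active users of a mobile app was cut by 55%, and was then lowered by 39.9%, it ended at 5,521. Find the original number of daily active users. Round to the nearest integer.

Undoing the 39.9% decrease: 5,521 ÷ 0.601 ≈ 9186.356073.
Undoing the 55% decrease: 9186.356073 ÷ 0.45 ≈ 20,414.

20,414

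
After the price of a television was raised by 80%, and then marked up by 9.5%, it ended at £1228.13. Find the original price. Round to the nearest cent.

Undoing the 9.5% increase: £1228.13 ÷ 1.095 ≈ £1121.579909.
Undoing the 80% increase: £1121.579909 ÷ 1.8 ≈ £623.10.

£623.10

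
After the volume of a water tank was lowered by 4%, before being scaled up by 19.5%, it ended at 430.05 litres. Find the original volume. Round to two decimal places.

374.87 litres

Undoing the 19.5% increase: 430.05 ÷ 1.195 ≈ 359.874477.
Undoing the 4% decrease: 359.874477 ÷ 0.96 ≈ 374.87 litres.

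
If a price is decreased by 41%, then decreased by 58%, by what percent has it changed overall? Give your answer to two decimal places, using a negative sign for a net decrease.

A 41% decrease multiplies by 0.59.
Then a 58% decrease: 0.59 × 0.42 = 0.2478.
Overall factor 0.2478, i.e. -75.22%.

-75.22%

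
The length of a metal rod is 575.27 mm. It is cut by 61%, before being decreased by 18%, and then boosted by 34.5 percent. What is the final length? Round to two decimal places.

After the 61% decrease: 575.27 × 0.39 = 224.3553.
Apply the 18% decrease: 224.3553 × 0.82 = 183.971346.
34.5% increase: 183.971346 × 1.345 = 247.44146037 ≈ 247.44.

247.44 mm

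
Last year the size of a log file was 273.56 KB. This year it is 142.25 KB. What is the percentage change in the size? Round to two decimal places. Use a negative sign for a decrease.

-48.00%

Change: 142.25 − 273.56 = -131.31.
Relative to the original: -131.31 ÷ 273.56 ≈ -48.00%.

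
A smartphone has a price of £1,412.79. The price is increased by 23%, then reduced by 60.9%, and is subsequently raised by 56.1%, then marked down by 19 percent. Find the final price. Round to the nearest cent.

£859.11

Apply the 23% increase: £1,412.79 × 1.23 = £1737.7317.
After the 60.9% decrease: £1737.7317 × 0.391 = £679.4530947.
After the 56.1% increase: £679.4530947 × 1.561 = £1060.6262808267.
After the 19% decrease: £1060.6262808267 × 0.81 = £859.107287469627 ≈ £859.11.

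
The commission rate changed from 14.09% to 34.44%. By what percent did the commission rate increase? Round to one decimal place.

144.4%

The change is 34.44 − 14.09 = 20.35 percentage points.
Relative to the original 14.09%, that is 20.35 ÷ 14.09 ≈ 144.4%.
So the commission rate rose by 144.4%.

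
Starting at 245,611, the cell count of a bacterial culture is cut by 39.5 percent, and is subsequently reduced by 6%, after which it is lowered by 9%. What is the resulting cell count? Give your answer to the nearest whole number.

Each change multiplies by a factor: 0.605 × 0.94 × 0.91 = 0.517517.
245,611 × 0.517517 = 127107.867887 ≈ 127,108.

127,108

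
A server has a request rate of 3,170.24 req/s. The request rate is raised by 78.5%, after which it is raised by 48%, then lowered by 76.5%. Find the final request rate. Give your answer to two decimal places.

78.5% increase: 3,170.24 × 1.785 = 5658.8784.
After the 48% increase: 5658.8784 × 1.48 = 8375.140032.
Apply the 76.5% decrease: 8375.140032 × 0.235 = 1968.15790752 ≈ 1,968.16.

1,968.16 req/s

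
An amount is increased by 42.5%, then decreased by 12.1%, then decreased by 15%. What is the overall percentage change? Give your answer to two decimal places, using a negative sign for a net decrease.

6.47%

A 42.5% increase multiplies by 1.425.
Then a 12.1% decrease: 1.425 × 0.879 = 1.252575.
Then a 15% decrease: 1.252575 × 0.85 = 1.06468875.
Overall factor 1.06468875, i.e. 6.47%.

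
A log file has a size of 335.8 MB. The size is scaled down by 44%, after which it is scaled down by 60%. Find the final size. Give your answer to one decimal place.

75.2 MB

Each change multiplies by a factor: 0.56 × 0.4 = 0.224.
335.8 × 0.224 = 75.2192 ≈ 75.2.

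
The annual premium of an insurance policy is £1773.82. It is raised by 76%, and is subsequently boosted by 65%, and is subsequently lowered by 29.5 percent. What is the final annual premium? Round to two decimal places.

£3631.58

After the 76% increase: £1773.82 × 1.76 = £3121.9232.
Apply the 65% increase: £3121.9232 × 1.65 = £5151.17328.
29.5% decrease: £5151.17328 × 0.705 = £3631.5771624 ≈ £3631.58.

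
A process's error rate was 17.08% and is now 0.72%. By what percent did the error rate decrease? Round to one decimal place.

The change is 0.72 − 17.08 = -16.36 percentage points.
Relative to the original 17.08%, that is -16.36 ÷ 17.08 ≈ -95.8%.
So the error rate fell by 95.8%.

95.8%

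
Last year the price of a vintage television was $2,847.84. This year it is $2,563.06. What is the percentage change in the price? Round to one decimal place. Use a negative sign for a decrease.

-10.0%

Change: $2,563.06 − $2,847.84 = -$284.78.
Relative to the original: -$284.78 ÷ $2,847.84 ≈ -10.0%.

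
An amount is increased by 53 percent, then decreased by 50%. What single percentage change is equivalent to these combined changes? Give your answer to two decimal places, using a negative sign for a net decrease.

The combined multiplier is 1.53 × 0.5 = 0.765.
That corresponds to a decrease of 23.50%.

-23.50%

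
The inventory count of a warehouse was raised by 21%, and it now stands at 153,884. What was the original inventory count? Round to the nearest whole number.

The overall multiplier applied was 1.21.
So the original inventory count was 153,884 ÷ 1.21 ≈ 127,177.

127,177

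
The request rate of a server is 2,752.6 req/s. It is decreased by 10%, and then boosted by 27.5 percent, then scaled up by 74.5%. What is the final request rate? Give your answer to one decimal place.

5,511.8 req/s

10% decrease: 2,752.6 × 0.9 = 2477.34.
27.5% increase: 2477.34 × 1.275 = 3158.6085.
Apply the 74.5% increase: 3158.6085 × 1.745 = 5511.7718325 ≈ 5,511.8.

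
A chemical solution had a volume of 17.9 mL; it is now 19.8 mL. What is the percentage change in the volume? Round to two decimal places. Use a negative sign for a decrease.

10.61%

Change: 19.8 − 17.9 = 1.9.
Relative to the original: 1.9 ÷ 17.9 ≈ 10.61%.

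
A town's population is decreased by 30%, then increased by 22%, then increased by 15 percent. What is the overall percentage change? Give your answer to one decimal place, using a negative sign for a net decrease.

The combined multiplier is 0.7 × 1.22 × 1.15 = 0.9821.
That corresponds to a decrease of 1.8%.

-1.8%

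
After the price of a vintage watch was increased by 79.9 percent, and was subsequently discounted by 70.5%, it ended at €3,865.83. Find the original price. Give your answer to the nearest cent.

Undoing the 70.5% decrease: €3,865.83 ÷ 0.295 ≈ €13104.508475.
Undoing the 79.9% increase: €13104.508475 ÷ 1.799 ≈ €7,284.33.

€7,284.33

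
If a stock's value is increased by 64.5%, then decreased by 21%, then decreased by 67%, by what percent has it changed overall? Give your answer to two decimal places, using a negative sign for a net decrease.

The combined multiplier is 1.645 × 0.79 × 0.33 = 0.4288515.
That corresponds to a decrease of 57.11%.

-57.11%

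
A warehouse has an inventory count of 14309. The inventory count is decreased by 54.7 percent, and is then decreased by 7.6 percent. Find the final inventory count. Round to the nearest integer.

Each change multiplies by a factor: 0.453 × 0.924 = 0.418572.
14309 × 0.418572 = 5989.346748 ≈ 5989.

5989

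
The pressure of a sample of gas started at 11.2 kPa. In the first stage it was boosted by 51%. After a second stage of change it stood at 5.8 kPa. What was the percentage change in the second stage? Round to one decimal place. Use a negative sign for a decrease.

After the first stage: 11.2 × 1.51 = 16.912.
Second-stage multiplier: 5.8 ÷ 16.912 ≈ 0.34295.
That is a change of -65.7%.

-65.7%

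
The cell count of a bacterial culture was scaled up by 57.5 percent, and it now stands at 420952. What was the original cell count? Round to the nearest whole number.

267271

The overall multiplier applied was 1.575.
So the original cell count was 420952 ÷ 1.575 ≈ 267271.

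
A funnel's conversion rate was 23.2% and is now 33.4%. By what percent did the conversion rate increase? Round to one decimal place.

The change is 33.4 − 23.2 = 10.2 percentage points.
Relative to the original 23.2%, that is 10.2 ÷ 23.2 ≈ 44.0%.
So the conversion rate rose by 44.0%.

44.0%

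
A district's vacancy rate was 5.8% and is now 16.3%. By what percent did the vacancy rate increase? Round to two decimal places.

181.03%

The change is 16.3 − 5.8 = 10.5 percentage points.
Relative to the original 5.8%, that is 10.5 ÷ 5.8 ≈ 181.03%.
So the vacancy rate rose by 181.03%.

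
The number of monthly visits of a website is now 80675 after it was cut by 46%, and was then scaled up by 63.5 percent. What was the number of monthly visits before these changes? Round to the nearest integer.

Undoing the 63.5% increase: 80675 ÷ 1.635 ≈ 49342.507645.
Undoing the 46% decrease: 49342.507645 ÷ 0.54 ≈ 91375.

91375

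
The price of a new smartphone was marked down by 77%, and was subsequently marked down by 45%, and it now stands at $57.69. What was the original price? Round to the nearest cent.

$456.05

The overall multiplier applied was 0.23 × 0.55 = 0.1265.
So the original price was $57.69 ÷ 0.1265 ≈ $456.05.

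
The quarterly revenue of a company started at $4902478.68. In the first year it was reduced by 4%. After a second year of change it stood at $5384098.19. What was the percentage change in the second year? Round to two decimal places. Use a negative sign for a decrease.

After the first year: $4902478.68 × 0.96 = $4706379.5328.
Second-year multiplier: $5384098.19 ÷ $4706379.5328 ≈ 1.144.
That is a change of 14.40%.

14.40%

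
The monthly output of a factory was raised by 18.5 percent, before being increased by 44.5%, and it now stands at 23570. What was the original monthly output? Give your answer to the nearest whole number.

Undoing the 44.5% increase: 23570 ÷ 1.445 ≈ 16311.418685.
Undoing the 18.5% increase: 16311.418685 ÷ 1.185 ≈ 13765.

13765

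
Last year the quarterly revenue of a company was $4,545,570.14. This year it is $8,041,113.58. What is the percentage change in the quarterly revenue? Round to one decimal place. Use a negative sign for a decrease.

76.9%

Change: $8,041,113.58 − $4,545,570.14 = $3,495,543.44.
Relative to the original: $3,495,543.44 ÷ $4,545,570.14 ≈ 76.9%.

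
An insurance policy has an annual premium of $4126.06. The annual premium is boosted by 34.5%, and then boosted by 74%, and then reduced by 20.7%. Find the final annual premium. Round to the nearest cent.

$7657.38

After the 34.5% increase: $4126.06 × 1.345 = $5549.5507.
After the 74% increase: $5549.5507 × 1.74 = $9656.218218.
After the 20.7% decrease: $9656.218218 × 0.793 = $7657.381046874 ≈ $7657.38.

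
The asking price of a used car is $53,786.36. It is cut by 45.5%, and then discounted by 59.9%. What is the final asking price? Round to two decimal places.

Each change multiplies by a factor: 0.545 × 0.401 = 0.218545.
$53,786.36 × 0.218545 = $11754.7400462 ≈ $11,754.74.

$11,754.74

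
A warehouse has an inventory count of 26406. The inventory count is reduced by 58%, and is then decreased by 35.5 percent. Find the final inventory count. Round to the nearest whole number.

7153

After the 58% decrease: 26406 × 0.42 = 11090.52.
After the 35.5% decrease: 11090.52 × 0.645 = 7153.3854 ≈ 7153.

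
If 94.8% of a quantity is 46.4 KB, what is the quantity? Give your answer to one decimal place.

48.9 KB

46.4 KB ÷ 0.948 ≈ 48.9 KB.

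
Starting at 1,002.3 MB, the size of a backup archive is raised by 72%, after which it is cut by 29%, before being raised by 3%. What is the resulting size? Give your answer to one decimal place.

After the 72% increase: 1,002.3 × 1.72 = 1723.956.
Apply the 29% decrease: 1723.956 × 0.71 = 1224.00876.
Apply the 3% increase: 1224.00876 × 1.03 = 1260.7290228 ≈ 1,260.7.

1,260.7 MB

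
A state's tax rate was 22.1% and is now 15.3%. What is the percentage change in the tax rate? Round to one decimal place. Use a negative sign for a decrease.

The change is 15.3 − 22.1 = -6.8 percentage points.
Relative to the original 22.1%, that is -6.8 ÷ 22.1 ≈ -30.8%.

-30.8%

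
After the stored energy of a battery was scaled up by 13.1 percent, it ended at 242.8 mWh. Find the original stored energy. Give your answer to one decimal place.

The overall multiplier applied was 1.131.
So the original stored energy was 242.8 ÷ 1.131 ≈ 214.7 mWh.

214.7 mWh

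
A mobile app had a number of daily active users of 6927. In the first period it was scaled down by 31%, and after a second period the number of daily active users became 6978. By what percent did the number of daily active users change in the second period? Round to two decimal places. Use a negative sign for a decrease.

After the first period: 6927 × 0.69 = 4779.63.
Second-period multiplier: 6978 ÷ 4779.63 ≈ 1.459946.
That is a change of 45.99%.

45.99%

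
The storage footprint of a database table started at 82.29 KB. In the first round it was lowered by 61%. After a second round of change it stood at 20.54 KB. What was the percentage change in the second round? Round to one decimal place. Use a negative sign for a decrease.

After the first round: 82.29 × 0.39 = 32.0931.
Second-round multiplier: 20.54 ÷ 32.0931 ≈ 0.64001.
That is a change of -36.0%.

-36.0%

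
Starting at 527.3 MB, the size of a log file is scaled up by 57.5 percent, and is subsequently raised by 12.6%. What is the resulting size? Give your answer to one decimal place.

935.1 MB

57.5% increase: 527.3 × 1.575 = 830.4975.
After the 12.6% increase: 830.4975 × 1.126 = 935.140185 ≈ 935.1.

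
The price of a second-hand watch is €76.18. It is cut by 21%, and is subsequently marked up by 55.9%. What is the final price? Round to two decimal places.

After the 21% decrease: €76.18 × 0.79 = €60.1822.
55.9% increase: €60.1822 × 1.559 = €93.8240498 ≈ €93.82.

€93.82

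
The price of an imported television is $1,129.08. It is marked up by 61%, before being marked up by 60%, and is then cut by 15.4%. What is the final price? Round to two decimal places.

Each change multiplies by a factor: 1.61 × 1.6 × 0.846 = 2.179296.
$1,129.08 × 2.179296 = $2460.59952768 ≈ $2,460.60.

$2,460.60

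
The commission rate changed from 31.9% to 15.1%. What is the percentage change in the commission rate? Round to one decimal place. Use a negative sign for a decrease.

The change is 15.1 − 31.9 = -16.8 percentage points.
Relative to the original 31.9%, that is -16.8 ÷ 31.9 ≈ -52.7%.

-52.7%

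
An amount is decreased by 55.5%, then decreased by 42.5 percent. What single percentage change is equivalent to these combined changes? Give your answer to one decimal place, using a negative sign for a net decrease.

A 55.5% decrease multiplies by 0.445.
Then a 42.5% decrease: 0.445 × 0.575 = 0.255875.
Overall factor 0.255875, i.e. -74.4%.

-74.4%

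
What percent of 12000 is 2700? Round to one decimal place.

22.5%

2700 ÷ 12000 = 22.5%.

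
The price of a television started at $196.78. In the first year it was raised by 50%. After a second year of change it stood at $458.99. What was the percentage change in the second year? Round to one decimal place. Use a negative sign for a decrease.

After the first year: $196.78 × 1.5 = $295.17.
Second-year multiplier: $458.99 ÷ $295.17 ≈ 1.555.
That is a change of 55.5%.

55.5%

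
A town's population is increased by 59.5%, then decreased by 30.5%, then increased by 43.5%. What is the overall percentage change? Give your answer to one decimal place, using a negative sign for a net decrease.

59.1%

The combined multiplier is 1.595 × 0.695 × 1.435 = 1.590733375.
That corresponds to an increase of 59.1%.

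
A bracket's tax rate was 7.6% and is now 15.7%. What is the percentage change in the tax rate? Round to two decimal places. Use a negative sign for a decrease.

The change is 15.7 − 7.6 = 8.1 percentage points.
Relative to the original 7.6%, that is 8.1 ÷ 7.6 ≈ 106.58%.

106.58%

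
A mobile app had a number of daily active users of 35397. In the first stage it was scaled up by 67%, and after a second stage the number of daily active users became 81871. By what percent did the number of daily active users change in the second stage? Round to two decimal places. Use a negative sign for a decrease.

After the first stage: 35397 × 1.67 = 59112.99.
Second-stage multiplier: 81871 ÷ 59112.99 ≈ 1.384992.
That is a change of 38.50%.

38.50%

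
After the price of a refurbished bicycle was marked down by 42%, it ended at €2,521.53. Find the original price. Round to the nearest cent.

€4,347.47

The overall multiplier applied was 0.58.
So the original price was €2,521.53 ÷ 0.58 ≈ €4,347.47.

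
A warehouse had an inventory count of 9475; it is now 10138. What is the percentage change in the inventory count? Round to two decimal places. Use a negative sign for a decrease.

7.00%

Change: 10138 − 9475 = 663.
Relative to the original: 663 ÷ 9475 ≈ 7.00%.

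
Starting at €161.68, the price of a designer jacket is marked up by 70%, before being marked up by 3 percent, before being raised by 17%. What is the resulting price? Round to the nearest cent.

Each change multiplies by a factor: 1.7 × 1.03 × 1.17 = 2.04867.
€161.68 × 2.04867 = €331.2289656 ≈ €331.23.

€331.23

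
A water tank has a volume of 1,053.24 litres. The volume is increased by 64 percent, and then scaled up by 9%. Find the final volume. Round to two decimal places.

Each change multiplies by a factor: 1.64 × 1.09 = 1.7876.
1,053.24 × 1.7876 = 1882.771824 ≈ 1,882.77.

1,882.77 litres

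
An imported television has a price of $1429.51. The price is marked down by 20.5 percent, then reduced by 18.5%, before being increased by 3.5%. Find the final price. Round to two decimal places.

Each change multiplies by a factor: 0.795 × 0.815 × 1.035 = 0.670602375.
$1429.51 × 0.670602375 = $958.63280108625 ≈ $958.63.

$958.63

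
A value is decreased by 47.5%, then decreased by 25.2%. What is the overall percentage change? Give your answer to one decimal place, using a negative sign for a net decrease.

A 47.5% decrease multiplies by 0.525.
Then a 25.2% decrease: 0.525 × 0.748 = 0.3927.
Overall factor 0.3927, i.e. -60.7%.

-60.7%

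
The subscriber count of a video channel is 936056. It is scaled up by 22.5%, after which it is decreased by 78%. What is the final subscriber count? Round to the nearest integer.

252267

Each change multiplies by a factor: 1.225 × 0.22 = 0.2695.
936056 × 0.2695 = 252267.092 ≈ 252267.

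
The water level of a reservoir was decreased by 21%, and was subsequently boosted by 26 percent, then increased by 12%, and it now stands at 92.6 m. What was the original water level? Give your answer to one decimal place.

83.1 m

Undoing the 12% increase: 92.6 ÷ 1.12 ≈ 82.678571.
Undoing the 26% increase: 82.678571 ÷ 1.26 ≈ 65.617913.
Undoing the 21% decrease: 65.617913 ÷ 0.79 ≈ 83.1 m.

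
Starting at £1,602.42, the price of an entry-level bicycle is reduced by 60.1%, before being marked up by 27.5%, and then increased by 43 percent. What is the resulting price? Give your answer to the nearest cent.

£1,165.72

60.1% decrease: £1,602.42 × 0.399 = £639.36558.
27.5% increase: £639.36558 × 1.275 = £815.1911145.
After the 43% increase: £815.1911145 × 1.43 = £1165.723293735 ≈ £1,165.72.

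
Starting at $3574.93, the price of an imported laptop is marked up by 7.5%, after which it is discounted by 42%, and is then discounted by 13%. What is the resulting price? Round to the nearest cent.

Each change multiplies by a factor: 1.075 × 0.58 × 0.87 = 0.542445.
$3574.93 × 0.542445 = $1939.20290385 ≈ $1939.20.

$1939.20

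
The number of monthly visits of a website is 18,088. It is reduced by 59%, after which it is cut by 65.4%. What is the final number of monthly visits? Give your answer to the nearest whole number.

2,566

Each change multiplies by a factor: 0.41 × 0.346 = 0.14186.
18,088 × 0.14186 = 2565.96368 ≈ 2,566.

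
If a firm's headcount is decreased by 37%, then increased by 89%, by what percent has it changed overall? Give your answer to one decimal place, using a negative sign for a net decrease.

19.1%

A 37% decrease multiplies by 0.63.
Then an 89% increase: 0.63 × 1.89 = 1.1907.
Overall factor 1.1907, i.e. 19.1%.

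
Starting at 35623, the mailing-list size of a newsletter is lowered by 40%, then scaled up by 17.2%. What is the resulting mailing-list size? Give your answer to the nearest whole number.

Each change multiplies by a factor: 0.6 × 1.172 = 0.7032.
35623 × 0.7032 = 25050.0936 ≈ 25050.

25050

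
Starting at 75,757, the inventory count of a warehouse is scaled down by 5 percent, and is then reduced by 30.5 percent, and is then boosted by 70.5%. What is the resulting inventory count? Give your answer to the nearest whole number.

85,282

After the 5% decrease: 75,757 × 0.95 = 71969.15.
After the 30.5% decrease: 71969.15 × 0.695 = 50018.55925.
After the 70.5% increase: 50018.55925 × 1.705 = 85281.64352125 ≈ 85,282.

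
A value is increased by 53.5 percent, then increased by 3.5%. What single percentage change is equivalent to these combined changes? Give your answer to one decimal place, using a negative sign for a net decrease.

The combined multiplier is 1.535 × 1.035 = 1.588725.
That corresponds to an increase of 58.9%.

58.9%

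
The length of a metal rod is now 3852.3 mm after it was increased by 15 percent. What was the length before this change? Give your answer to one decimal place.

3349.8 mm

The overall multiplier applied was 1.15.
So the original length was 3852.3 ÷ 1.15 ≈ 3349.8 mm.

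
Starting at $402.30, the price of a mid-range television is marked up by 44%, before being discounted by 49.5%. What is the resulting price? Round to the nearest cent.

44% increase: $402.30 × 1.44 = $579.312.
49.5% decrease: $579.312 × 0.505 = $292.55256 ≈ $292.55.

$292.55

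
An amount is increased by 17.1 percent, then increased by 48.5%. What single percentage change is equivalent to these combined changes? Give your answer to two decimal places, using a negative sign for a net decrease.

The combined multiplier is 1.171 × 1.485 = 1.738935.
That corresponds to an increase of 73.89%.

73.89%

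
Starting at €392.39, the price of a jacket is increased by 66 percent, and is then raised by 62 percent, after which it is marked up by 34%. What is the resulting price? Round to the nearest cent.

€1413.99

Apply the 66% increase: €392.39 × 1.66 = €651.3674.
After the 62% increase: €651.3674 × 1.62 = €1055.215188.
Apply the 34% increase: €1055.215188 × 1.34 = €1413.98835192 ≈ €1413.99.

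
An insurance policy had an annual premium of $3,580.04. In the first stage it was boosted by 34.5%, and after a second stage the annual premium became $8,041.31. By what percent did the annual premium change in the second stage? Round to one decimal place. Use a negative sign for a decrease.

After the first stage: $3,580.04 × 1.345 = $4815.1538.
Second-stage multiplier: $8,041.31 ÷ $4815.1538 ≈ 1.67.
That is a change of 67.0%.

67.0%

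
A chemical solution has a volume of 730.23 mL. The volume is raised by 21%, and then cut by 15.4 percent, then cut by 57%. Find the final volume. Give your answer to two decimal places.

After the 21% increase: 730.23 × 1.21 = 883.5783.
Apply the 15.4% decrease: 883.5783 × 0.846 = 747.5072418.
57% decrease: 747.5072418 × 0.43 = 321.428113974 ≈ 321.43.

321.43 mL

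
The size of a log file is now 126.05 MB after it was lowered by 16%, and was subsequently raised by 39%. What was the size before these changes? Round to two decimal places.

Undoing the 39% increase: 126.05 ÷ 1.39 ≈ 90.683453.
Undoing the 16% decrease: 90.683453 ÷ 0.84 ≈ 107.96 MB.

107.96 MB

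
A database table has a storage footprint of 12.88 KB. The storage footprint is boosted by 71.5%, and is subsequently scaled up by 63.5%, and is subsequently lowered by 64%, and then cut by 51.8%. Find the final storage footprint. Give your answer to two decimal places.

Apply the 71.5% increase: 12.88 × 1.715 = 22.0892.
Apply the 63.5% increase: 22.0892 × 1.635 = 36.115842.
After the 64% decrease: 36.115842 × 0.36 = 13.00170312.
Apply the 51.8% decrease: 13.00170312 × 0.482 = 6.26682090384 ≈ 6.27.

6.27 KB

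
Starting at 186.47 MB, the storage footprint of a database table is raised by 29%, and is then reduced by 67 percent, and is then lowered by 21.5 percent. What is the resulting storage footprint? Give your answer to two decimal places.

Apply the 29% increase: 186.47 × 1.29 = 240.5463.
Apply the 67% decrease: 240.5463 × 0.33 = 79.380279.
Apply the 21.5% decrease: 79.380279 × 0.785 = 62.313519015 ≈ 62.31.

62.31 MB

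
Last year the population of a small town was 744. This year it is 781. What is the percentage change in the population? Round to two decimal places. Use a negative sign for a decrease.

Change: 781 − 744 = 37.
Relative to the original: 37 ÷ 744 ≈ 4.97%.

4.97%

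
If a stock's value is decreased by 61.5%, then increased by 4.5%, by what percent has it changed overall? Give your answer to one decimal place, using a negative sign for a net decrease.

-59.8%

The combined multiplier is 0.385 × 1.045 = 0.402325.
That corresponds to a decrease of 59.8%.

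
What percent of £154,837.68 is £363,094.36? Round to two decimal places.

£363,094.36 ÷ £154,837.68 ≈ 234.50%.

234.50%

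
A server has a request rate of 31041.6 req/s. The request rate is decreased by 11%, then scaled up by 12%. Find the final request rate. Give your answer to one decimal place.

30942.3 req/s

Each change multiplies by a factor: 0.89 × 1.12 = 0.9968.
31041.6 × 0.9968 = 30942.26688 ≈ 30942.3.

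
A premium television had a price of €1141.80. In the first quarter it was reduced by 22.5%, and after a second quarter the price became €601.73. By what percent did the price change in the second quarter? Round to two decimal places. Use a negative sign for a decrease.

-32.00%

After the first quarter: €1141.80 × 0.775 = €884.895.
Second-quarter multiplier: €601.73 ÷ €884.895 ≈ 0.680002.
That is a change of -32.00%.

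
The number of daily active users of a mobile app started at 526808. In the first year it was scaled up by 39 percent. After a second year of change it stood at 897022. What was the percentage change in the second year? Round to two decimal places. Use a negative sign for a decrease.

After the first year: 526808 × 1.39 = 732263.12.
Second-year multiplier: 897022 ÷ 732263.12 ≈ 1.225.
That is a change of 22.50%.

22.50%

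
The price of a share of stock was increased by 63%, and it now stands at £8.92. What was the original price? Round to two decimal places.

£5.47

The overall multiplier applied was 1.63.
So the original price was £8.92 ÷ 1.63 ≈ £5.47.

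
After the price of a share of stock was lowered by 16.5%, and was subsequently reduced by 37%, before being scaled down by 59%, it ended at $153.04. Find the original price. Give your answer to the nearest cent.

The overall multiplier applied was 0.835 × 0.63 × 0.41 = 0.2156805.
So the original price was $153.04 ÷ 0.2156805 ≈ $709.57.

$709.57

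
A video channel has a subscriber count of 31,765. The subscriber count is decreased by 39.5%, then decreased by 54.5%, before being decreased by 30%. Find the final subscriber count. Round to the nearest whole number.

Apply the 39.5% decrease: 31,765 × 0.605 = 19217.825.
After the 54.5% decrease: 19217.825 × 0.455 = 8744.110375.
After the 30% decrease: 8744.110375 × 0.7 = 6120.8772625 ≈ 6,121.

6,121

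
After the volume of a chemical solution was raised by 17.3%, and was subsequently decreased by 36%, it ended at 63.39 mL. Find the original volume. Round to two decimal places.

Undoing the 36% decrease: 63.39 ÷ 0.64 = 99.046875.
Undoing the 17.3% increase: 99.046875 ÷ 1.173 ≈ 84.44 mL.

84.44 mL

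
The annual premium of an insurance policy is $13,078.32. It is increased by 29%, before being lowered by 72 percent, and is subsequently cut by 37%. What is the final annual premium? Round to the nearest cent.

$2,976.05

29% increase: $13,078.32 × 1.29 = $16871.0328.
Apply the 72% decrease: $16871.0328 × 0.28 = $4723.889184.
After the 37% decrease: $4723.889184 × 0.63 = $2976.05018592 ≈ $2,976.05.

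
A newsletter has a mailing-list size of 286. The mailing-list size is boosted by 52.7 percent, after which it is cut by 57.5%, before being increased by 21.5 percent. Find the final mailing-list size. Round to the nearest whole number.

226

52.7% increase: 286 × 1.527 = 436.722.
57.5% decrease: 436.722 × 0.425 = 185.60685.
21.5% increase: 185.60685 × 1.215 = 225.51232275 ≈ 226.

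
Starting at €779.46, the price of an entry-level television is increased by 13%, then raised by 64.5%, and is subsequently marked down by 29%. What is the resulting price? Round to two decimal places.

After the 13% increase: €779.46 × 1.13 = €880.7898.
64.5% increase: €880.7898 × 1.645 = €1448.899221.
Apply the 29% decrease: €1448.899221 × 0.71 = €1028.71844691 ≈ €1028.72.

€1028.72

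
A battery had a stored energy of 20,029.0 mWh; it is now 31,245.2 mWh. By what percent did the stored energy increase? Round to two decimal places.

56.00%

Change: 31,245.2 − 20,029.0 = 11,216.2.
Relative to the original: 11,216.2 ÷ 20,029.0 ≈ 56.00%.
So the stored energy increased by 56.00%.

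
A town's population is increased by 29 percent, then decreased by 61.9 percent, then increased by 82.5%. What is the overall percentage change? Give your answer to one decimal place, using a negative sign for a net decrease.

-10.3%

A 29% increase multiplies by 1.29.
Then a 61.9% decrease: 1.29 × 0.381 = 0.49149.
Then an 82.5% increase: 0.49149 × 1.825 = 0.89696925.
Overall factor 0.89696925, i.e. -10.3%.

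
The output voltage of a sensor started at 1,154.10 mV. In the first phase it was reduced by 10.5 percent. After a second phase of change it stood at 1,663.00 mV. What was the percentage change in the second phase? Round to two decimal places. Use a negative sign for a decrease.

61.00%

After the first phase: 1,154.10 × 0.895 = 1032.9195.
Second-phase multiplier: 1,663.00 ÷ 1032.9195 ≈ 1.61.
That is a change of 61.00%.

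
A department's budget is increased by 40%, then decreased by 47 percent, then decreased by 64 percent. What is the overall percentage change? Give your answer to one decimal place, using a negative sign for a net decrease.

-73.3%

The combined multiplier is 1.4 × 0.53 × 0.36 = 0.26712.
That corresponds to a decrease of 73.3%.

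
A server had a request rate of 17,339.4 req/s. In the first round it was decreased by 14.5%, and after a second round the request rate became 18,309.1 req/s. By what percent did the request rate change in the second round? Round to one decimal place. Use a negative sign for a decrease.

After the first round: 17,339.4 × 0.855 = 14825.187.
Second-round multiplier: 18,309.1 ÷ 14825.187 ≈ 1.235.
That is a change of 23.5%.

23.5%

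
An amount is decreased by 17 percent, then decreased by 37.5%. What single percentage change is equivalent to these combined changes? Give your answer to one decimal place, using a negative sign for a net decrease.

-48.1%

A 17% decrease multiplies by 0.83.
Then a 37.5% decrease: 0.83 × 0.625 = 0.51875.
Overall factor 0.51875, i.e. -48.1%.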